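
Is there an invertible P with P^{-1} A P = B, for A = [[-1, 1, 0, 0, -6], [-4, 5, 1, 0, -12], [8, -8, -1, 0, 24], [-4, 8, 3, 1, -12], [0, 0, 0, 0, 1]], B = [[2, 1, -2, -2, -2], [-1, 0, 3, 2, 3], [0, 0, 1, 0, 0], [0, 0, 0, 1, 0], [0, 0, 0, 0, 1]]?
Yes.

Two matrices over a field are similar if and only if they have the same invariant factors.

Both A and B have characteristic polynomial (x - 1)^5 and minimal polynomial (x - 1)^3. Computing further, both have invariant factors x - 1, x - 1, (x - 1)^3. Hence A and B are similar.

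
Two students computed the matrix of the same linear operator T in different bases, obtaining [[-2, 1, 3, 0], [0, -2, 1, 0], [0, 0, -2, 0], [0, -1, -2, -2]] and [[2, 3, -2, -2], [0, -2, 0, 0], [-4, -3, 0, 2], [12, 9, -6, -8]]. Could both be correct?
Both have characteristic polynomial (x + 2)^4, but the minimal polynomial of A is (x + 2)^3 while the minimal polynomial of B is (x + 2)^2. The minimal polynomial is a similarity invariant, so A and B are not similar.

No.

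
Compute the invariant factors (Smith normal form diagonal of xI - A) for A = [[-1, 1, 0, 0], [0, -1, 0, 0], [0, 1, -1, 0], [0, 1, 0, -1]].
x + 1, x + 1, (x + 1)^2

The Jordan structure of A has elementary divisors (x + 1)^2, (x + 1), (x + 1). Arranging the block sizes at each eigenvalue in decreasing order and taking row products gives the invariant factors.

Invariant factors (smallest first, each dividing the next): x + 1, x + 1, (x + 1)^2.

Check: the last factor (x + 1)^2 is the minimal polynomial, and the product (x + 1)^4 is the characteristic polynomial.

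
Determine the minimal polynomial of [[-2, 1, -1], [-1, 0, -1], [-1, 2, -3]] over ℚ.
The characteristic polynomial factors as (x + 1)(x + 2)^2. The minimal polynomial is ∏(x - λ)^{k_λ} where k_λ is the size of the largest Jordan block at λ.

For λ = -2: rank(A + 2I) = 2, and the largest Jordan block has size 2 (the smallest k with rank((A + 2I)^k) = rank((A + 2I)^(k+1))).
For λ = -1: rank(A + I) = 2, and the largest Jordan block has size 1 (the smallest k with rank((A + I)^k) = rank((A + I)^(k+1))).

So m_A(x) = (x + 1)(x + 2)^2.

m_A(x) = (x + 1)(x + 2)^2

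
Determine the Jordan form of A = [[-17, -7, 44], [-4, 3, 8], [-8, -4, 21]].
J = [[1, 1, 0], [0, 1, 0], [0, 0, 5]]

The characteristic polynomial is det(xI - A) = (x - 5)(x - 1)^2, so the eigenvalues are 1 (algebraic multiplicity 2), 5 (algebraic multiplicity 1).

For λ = 1: rank(A - I) = 2, rank((A - I)^2) = 1. The eigenspace has dimension 3 - 2 = 1, so there is 1 Jordan block; the rank sequence gives block sizes [2].

For λ = 5: algebraic multiplicity 1 gives one 1×1 block.

Assembling the blocks gives the Jordan form J above.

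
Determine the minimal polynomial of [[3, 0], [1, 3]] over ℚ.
The characteristic polynomial factors as (x - 3)^2. The minimal polynomial is ∏(x - λ)^{k_λ} where k_λ is the size of the largest Jordan block at λ.

For λ = 3: rank(A - 3I) = 1, and the largest Jordan block has size 2 (the smallest k with rank((A - 3I)^k) = rank((A - 3I)^(k+1))).

So m_A(x) = (x - 3)^2.

m_A(x) = (x - 3)^2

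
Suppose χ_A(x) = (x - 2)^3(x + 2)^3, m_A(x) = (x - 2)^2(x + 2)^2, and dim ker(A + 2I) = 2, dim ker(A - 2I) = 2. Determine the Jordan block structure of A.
λ = -2: algebraic multiplicity 3 (exponent in χ_A), largest block size 2 (exponent in m_A), 2 blocks (geometric multiplicity). These force block sizes [2, 1].
λ = 2: algebraic multiplicity 3 (exponent in χ_A), largest block size 2 (exponent in m_A), 2 blocks (geometric multiplicity). These force block sizes [2, 1].

Jordan blocks: (-2, 2), (-2, 1), (2, 2), (2, 1)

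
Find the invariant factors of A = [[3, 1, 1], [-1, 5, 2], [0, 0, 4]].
The Jordan structure of A has elementary divisors (x - 4)^3. Arranging the block sizes at each eigenvalue in decreasing order and taking row products gives the invariant factors.

Invariant factors (smallest first, each dividing the next): (x - 4)^3.

Check: the last factor (x - 4)^3 is the minimal polynomial, and the product (x - 4)^3 is the characteristic polynomial.

(x - 4)^3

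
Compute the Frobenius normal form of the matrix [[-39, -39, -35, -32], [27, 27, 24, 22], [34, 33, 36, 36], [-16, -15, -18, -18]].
The invariant factors of A (the non-unit diagonal entries of the Smith normal form of xI - A over ℚ[x]) are (x - 6)(x^3 - 3), each dividing the next. The characteristic polynomial is their product, (x - 6)(x^3 - 3).

The rational canonical form is the block-diagonal matrix of companion matrices C(f_i):
R = [[0, 0, 0, -18], [1, 0, 0, 3], [0, 1, 0, 0], [0, 0, 1, 6]].

Note the characteristic polynomial does not split into linear factors over ℚ, so A has no Jordan form over ℚ; the rational canonical form exists over any field.

R = [[0, 0, 0, -18], [1, 0, 0, 3], [0, 1, 0, 0], [0, 0, 1, 6]]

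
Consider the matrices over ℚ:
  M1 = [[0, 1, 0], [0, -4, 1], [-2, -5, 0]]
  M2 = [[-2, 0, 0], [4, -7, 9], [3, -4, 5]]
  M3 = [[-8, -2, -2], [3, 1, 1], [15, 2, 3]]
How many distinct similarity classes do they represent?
Characteristic polynomials: χ_{M1} = (x + 1)^2(x + 2), χ_{M2} = (x + 1)^2(x + 2), χ_{M3} = (x + 1)^2(x + 2).

{M1, M2, M3}: invariant factors (x + 1)^2(x + 2).

Matrices are similar if and only if their invariant-factor lists agree; the partition into similarity classes is {M1, M2, M3}.

1 class: {M1, M2, M3}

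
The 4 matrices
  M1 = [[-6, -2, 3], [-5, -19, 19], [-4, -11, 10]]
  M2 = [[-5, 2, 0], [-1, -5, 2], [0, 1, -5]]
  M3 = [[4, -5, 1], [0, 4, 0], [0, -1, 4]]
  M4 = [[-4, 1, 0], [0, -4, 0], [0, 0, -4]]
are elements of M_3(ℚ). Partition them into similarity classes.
3 classes: {M1, M2}, {M3}, {M4}

Characteristic polynomials: χ_{M1} = (x + 5)^3, χ_{M2} = (x + 5)^3, χ_{M3} = (x - 4)^3, χ_{M4} = (x + 4)^3.

{M1, M2}: invariant factors (x + 5)^3.

{M3}: invariant factors (x - 4)^3.

{M4}: invariant factors x + 4, (x + 4)^2.

Matrices are similar if and only if their invariant-factor lists agree; the partition into similarity classes is {M1, M2}, {M3}, {M4}.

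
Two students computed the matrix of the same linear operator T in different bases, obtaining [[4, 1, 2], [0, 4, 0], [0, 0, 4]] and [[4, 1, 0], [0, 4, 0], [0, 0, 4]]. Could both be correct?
Yes.

Two matrices over a field are similar if and only if they have the same invariant factors.

Both A and B have characteristic polynomial (x - 4)^3 and minimal polynomial (x - 4)^2. Computing further, both have invariant factors x - 4, (x - 4)^2. Hence A and B are similar.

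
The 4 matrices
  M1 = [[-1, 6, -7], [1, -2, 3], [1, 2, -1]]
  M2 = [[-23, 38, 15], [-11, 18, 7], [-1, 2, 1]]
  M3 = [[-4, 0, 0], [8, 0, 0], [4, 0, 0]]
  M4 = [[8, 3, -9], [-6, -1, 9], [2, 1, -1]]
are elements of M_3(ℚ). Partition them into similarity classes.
Characteristic polynomials: χ_{M1} = x^2(x + 4), χ_{M2} = x^2(x + 4), χ_{M3} = x^2(x + 4), χ_{M4} = (x - 2)^3.

{M1, M2}: invariant factors x^2(x + 4).

{M3}: invariant factors x, x(x + 4).

{M4}: invariant factors x - 2, (x - 2)^2.

Matrices are similar if and only if their invariant-factor lists agree; the partition into similarity classes is {M1, M2}, {M3}, {M4}.

3 classes: {M1, M2}, {M3}, {M4}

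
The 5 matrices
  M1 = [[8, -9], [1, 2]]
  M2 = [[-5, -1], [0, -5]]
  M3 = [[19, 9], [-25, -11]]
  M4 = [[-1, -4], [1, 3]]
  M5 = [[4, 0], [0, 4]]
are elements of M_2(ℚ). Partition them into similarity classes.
Characteristic polynomials: χ_{M1} = (x - 5)^2, χ_{M2} = (x + 5)^2, χ_{M3} = (x - 4)^2, χ_{M4} = (x - 1)^2, χ_{M5} = (x - 4)^2.

{M1}: invariant factors (x - 5)^2.

{M2}: invariant factors (x + 5)^2.

{M3}: invariant factors (x - 4)^2.

{M4}: invariant factors (x - 1)^2.

{M5}: invariant factors x - 4, x - 4.

Matrices are similar if and only if their invariant-factor lists agree; the partition into similarity classes is {M1}, {M2}, {M3}, {M4}, {M5}.

5 classes: {M1}, {M2}, {M3}, {M4}, {M5}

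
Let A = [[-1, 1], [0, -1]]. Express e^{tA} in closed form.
e^{tA} = [[e^{-t}, t*e^{-t}], [0, e^{-t}]]

A has Jordan form J = [[-1, 1], [0, -1]] with A = PJP^{-1}, so e^{tA} = P e^{tJ} P^{-1}.

For a Jordan block J_k(λ), e^{tJ_k(λ)} = e^{λt} · (I + tN + t^2 N^2/2! + ... + t^{k-1} N^{k-1}/(k-1)!) where N is the nilpotent superdiagonal part.

Assembling the blocks and conjugating back gives the entries of e^{tA} as shown above.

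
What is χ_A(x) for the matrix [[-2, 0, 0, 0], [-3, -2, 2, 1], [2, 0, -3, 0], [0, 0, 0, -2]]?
χ_A(x) = (x + 2)^3(x + 3)

xI - A = [[x + 2, 0, 0, 0], [3, x + 2, -2, -1], [-2, 0, x + 3, 0], [0, 0, 0, x + 2]].

Expanding det(xI - A) along the first row:
det(xI - A) = + (x + 2)·det([[x + 2, -2, -1], [0, x + 3, 0], [0, 0, x + 2]]) - (0)·det([[3, -2, -1], [-2, x + 3, 0], [0, 0, x + 2]]) + (0)·det([[3, x + 2, -1], [-2, 0, 0], [0, 0, x + 2]]) - (0)·det([[3, x + 2, -2], [-2, 0, x + 3], [0, 0, 0]]).

Evaluating gives χ_A(x) = x^4 + 9x^3 + 30x^2 + 44x + 24 = (x + 2)^3(x + 3).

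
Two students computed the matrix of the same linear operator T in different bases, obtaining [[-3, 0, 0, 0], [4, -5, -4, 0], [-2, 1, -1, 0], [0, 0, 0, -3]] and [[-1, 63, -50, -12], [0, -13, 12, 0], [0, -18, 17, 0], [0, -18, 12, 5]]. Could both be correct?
trace(A) = -12 but trace(B) = 8. The trace is a similarity invariant, so A and B are not similar.

No.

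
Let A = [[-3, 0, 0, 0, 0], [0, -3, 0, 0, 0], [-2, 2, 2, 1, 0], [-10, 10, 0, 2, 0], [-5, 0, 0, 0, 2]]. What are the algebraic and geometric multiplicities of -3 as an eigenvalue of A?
algebraic multiplicity 2, geometric multiplicity 2

The characteristic polynomial is (x - 2)^3(x + 3)^2, so the factor x + 3 appears with exponent 2: the algebraic multiplicity is 2.

rank(A + 3I) = 3, so the eigenspace has dimension 5 - 3 = 2: the geometric multiplicity is 2.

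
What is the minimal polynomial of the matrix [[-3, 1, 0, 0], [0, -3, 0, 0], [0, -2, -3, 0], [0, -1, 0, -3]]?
The characteristic polynomial factors as (x + 3)^4. The minimal polynomial is ∏(x - λ)^{k_λ} where k_λ is the size of the largest Jordan block at λ.

For λ = -3: rank(A + 3I) = 1, and the largest Jordan block has size 2 (the smallest k with rank((A + 3I)^k) = rank((A + 3I)^(k+1))).

So m_A(x) = (x + 3)^2.

m_A(x) = (x + 3)^2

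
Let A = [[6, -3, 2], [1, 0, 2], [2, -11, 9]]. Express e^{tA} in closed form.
A has Jordan form J = [[5, 1, 0], [0, 5, 1], [0, 0, 5]] with A = PJP^{-1}, so e^{tA} = P e^{tJ} P^{-1}.

For a Jordan block J_k(λ), e^{tJ_k(λ)} = e^{λt} · (I + tN + t^2 N^2/2! + ... + t^{k-1} N^{k-1}/(k-1)!) where N is the nilpotent superdiagonal part.

Assembling the blocks and conjugating back gives the entries of e^{tA} as shown above.

e^{tA} = [[(t^2 + t + 1)*e^{5*t}, t*(-5*t - 3)*e^{5*t}, 2*t*(t + 1)*e^{5*t}], [t*e^{5*t}, (1 - 5*t)*e^{5*t}, 2*t*e^{5*t}], [t*(4 - t)*e^{5*t}/2, t*(5*t - 22)*e^{5*t}/2, (-t^2 + 4*t + 1)*e^{5*t}]]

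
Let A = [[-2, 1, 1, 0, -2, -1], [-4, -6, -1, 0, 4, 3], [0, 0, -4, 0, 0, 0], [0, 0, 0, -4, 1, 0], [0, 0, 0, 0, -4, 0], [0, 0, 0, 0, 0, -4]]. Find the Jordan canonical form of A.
The characteristic polynomial is det(xI - A) = (x + 4)^6, so the eigenvalues are -4 (algebraic multiplicity 6).

For λ = -4: rank(A + 4I) = 3, rank((A + 4I)^2) = 1, rank((A + 4I)^3) = 0. The eigenspace has dimension 6 - 3 = 3, so there are 3 Jordan blocks; the rank sequence gives block sizes [3, 2, 1].

Assembling the blocks gives the Jordan form J above.

J = [[-4, 1, 0, 0, 0, 0], [0, -4, 1, 0, 0, 0], [0, 0, -4, 0, 0, 0], [0, 0, 0, -4, 1, 0], [0, 0, 0, 0, -4, 0], [0, 0, 0, 0, 0, -4]]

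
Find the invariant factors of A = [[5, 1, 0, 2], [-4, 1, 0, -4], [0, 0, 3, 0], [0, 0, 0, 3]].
x - 3, x - 3, (x - 3)^2

The Jordan structure of A has elementary divisors (x - 3)^2, (x - 3), (x - 3). Arranging the block sizes at each eigenvalue in decreasing order and taking row products gives the invariant factors.

Invariant factors (smallest first, each dividing the next): x - 3, x - 3, (x - 3)^2.

Check: the last factor (x - 3)^2 is the minimal polynomial, and the product (x - 3)^4 is the characteristic polynomial.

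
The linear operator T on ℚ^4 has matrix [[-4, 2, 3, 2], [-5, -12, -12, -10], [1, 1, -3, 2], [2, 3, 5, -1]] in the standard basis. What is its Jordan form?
J = [[-5, 1, 0, 0], [0, -5, 1, 0], [0, 0, -5, 0], [0, 0, 0, -5]]

The characteristic polynomial is det(xI - A) = (x + 5)^4, so the eigenvalues are -5 (algebraic multiplicity 4).

For λ = -5: rank(A + 5I) = 2, rank((A + 5I)^2) = 1, rank((A + 5I)^3) = 0. The eigenspace has dimension 4 - 2 = 2, so there are 2 Jordan blocks; the rank sequence gives block sizes [3, 1].

Assembling the blocks gives the Jordan form J above.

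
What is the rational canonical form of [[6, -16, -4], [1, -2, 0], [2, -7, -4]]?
R = [[0, 0, -4], [1, 0, 4], [0, 1, 0]]

The invariant factors of A (the non-unit diagonal entries of the Smith normal form of xI - A over ℚ[x]) are x^3 - 4x + 4, each dividing the next. The characteristic polynomial is their product, x^3 - 4x + 4.

The rational canonical form is the block-diagonal matrix of companion matrices C(f_i):
R = [[0, 0, -4], [1, 0, 4], [0, 1, 0]].

Note the characteristic polynomial does not split into linear factors over ℚ, so A has no Jordan form over ℚ; the rational canonical form exists over any field.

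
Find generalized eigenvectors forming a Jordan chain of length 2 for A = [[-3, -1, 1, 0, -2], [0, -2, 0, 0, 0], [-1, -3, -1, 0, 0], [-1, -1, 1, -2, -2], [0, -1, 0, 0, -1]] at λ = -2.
v_1 = [[-1, 0, 0, -1, 0]]^T, v_2 = [[1, 0, 1, 1, 0]]^T

We seek v_1 ∈ ker((A + 2I)^2) \ ker(A + 2I), then set v_{i+1} = (A + 2I) v_i.

One such chain is v_1 = [[-1, 0, 0, -1, 0]]^T, v_2 = [[1, 0, 1, 1, 0]]^T. Check: (A + 2I) v_2 = [[0, 0, 0, 0, 0]]^T = 0.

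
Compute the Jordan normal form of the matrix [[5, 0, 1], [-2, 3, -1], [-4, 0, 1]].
J = [[3, 1, 0], [0, 3, 0], [0, 0, 3]]

The characteristic polynomial is det(xI - A) = (x - 3)^3, so the eigenvalues are 3 (algebraic multiplicity 3).

For λ = 3: rank(A - 3I) = 1, rank((A - 3I)^2) = 0. The eigenspace has dimension 3 - 1 = 2, so there are 2 Jordan blocks; the rank sequence gives block sizes [2, 1].

Assembling the blocks gives the Jordan form J above.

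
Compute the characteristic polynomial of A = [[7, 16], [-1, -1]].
xI - A = [[x - 7, -16], [1, x + 1]].

Expanding det(xI - A) along the first row:
det(xI - A) = + (x - 7)·det([[x + 1]]) - (-16)·det([[1]]).

Evaluating gives χ_A(x) = x^2 - 6x + 9 = (x - 3)^2.

χ_A(x) = (x - 3)^2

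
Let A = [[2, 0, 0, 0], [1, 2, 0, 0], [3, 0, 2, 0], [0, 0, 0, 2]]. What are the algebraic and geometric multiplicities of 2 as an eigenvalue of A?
algebraic multiplicity 4, geometric multiplicity 3

The characteristic polynomial is (x - 2)^4, so the factor x - 2 appears with exponent 4: the algebraic multiplicity is 4.

rank(A - 2I) = 1, so the eigenspace has dimension 4 - 1 = 3: the geometric multiplicity is 3.

Since 3 < 4, A is not diagonalizable.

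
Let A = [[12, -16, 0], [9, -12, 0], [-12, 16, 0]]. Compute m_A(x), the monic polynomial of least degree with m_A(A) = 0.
m_A(x) = x^2

The characteristic polynomial factors as x^3. The minimal polynomial is ∏(x - λ)^{k_λ} where k_λ is the size of the largest Jordan block at λ.

For λ = 0: rank(A) = 1, and the largest Jordan block has size 2 (the smallest k with rank(A^k) = rank(A^(k+1))).

So m_A(x) = x^2.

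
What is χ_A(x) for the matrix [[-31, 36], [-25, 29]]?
χ_A(x) = (x + 1)^2

xI - A = [[x + 31, -36], [25, x - 29]].

Expanding det(xI - A) along the first row:
det(xI - A) = + (x + 31)·det([[x - 29]]) - (-36)·det([[25]]).

Evaluating gives χ_A(x) = x^2 + 2x + 1 = (x + 1)^2.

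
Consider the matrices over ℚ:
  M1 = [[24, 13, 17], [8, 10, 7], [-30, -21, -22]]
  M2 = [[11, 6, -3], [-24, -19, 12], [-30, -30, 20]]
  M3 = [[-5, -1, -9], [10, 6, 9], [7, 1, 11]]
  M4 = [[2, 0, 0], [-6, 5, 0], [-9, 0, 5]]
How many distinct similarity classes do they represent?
Characteristic polynomials: χ_{M1} = (x - 5)^2(x - 2), χ_{M2} = (x - 5)^2(x - 2), χ_{M3} = (x - 5)^2(x - 2), χ_{M4} = (x - 5)^2(x - 2).

{M1, M3}: invariant factors (x - 5)^2(x - 2).

{M2, M4}: invariant factors x - 5, (x - 5)(x - 2).

Matrices are similar if and only if their invariant-factor lists agree; the partition into similarity classes is {M1, M3}, {M2, M4}.

2 classes: {M1, M3}, {M2, M4}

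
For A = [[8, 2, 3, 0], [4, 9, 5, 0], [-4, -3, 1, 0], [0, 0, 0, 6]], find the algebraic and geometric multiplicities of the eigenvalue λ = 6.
The characteristic polynomial is (x - 6)^4, so the factor x - 6 appears with exponent 4: the algebraic multiplicity is 4.

rank(A - 6I) = 2, so the eigenspace has dimension 4 - 2 = 2: the geometric multiplicity is 2.

Since 2 < 4, A is not diagonalizable.

algebraic multiplicity 4, geometric multiplicity 2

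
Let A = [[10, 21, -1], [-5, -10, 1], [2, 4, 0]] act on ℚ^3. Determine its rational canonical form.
R = [[0, 0, 2], [1, 0, -3], [0, 1, 0]]

The invariant factors of A (the non-unit diagonal entries of the Smith normal form of xI - A over ℚ[x]) are x^3 + 3x - 2, each dividing the next. The characteristic polynomial is their product, x^3 + 3x - 2.

The rational canonical form is the block-diagonal matrix of companion matrices C(f_i):
R = [[0, 0, 2], [1, 0, -3], [0, 1, 0]].

Note the characteristic polynomial does not split into linear factors over ℚ, so A has no Jordan form over ℚ; the rational canonical form exists over any field.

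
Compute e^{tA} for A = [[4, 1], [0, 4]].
A has Jordan form J = [[4, 1], [0, 4]] with A = PJP^{-1}, so e^{tA} = P e^{tJ} P^{-1}.

For a Jordan block J_k(λ), e^{tJ_k(λ)} = e^{λt} · (I + tN + t^2 N^2/2! + ... + t^{k-1} N^{k-1}/(k-1)!) where N is the nilpotent superdiagonal part.

Assembling the blocks and conjugating back gives the entries of e^{tA} as shown above.

e^{tA} = [[e^{4*t}, t*e^{4*t}], [0, e^{4*t}]]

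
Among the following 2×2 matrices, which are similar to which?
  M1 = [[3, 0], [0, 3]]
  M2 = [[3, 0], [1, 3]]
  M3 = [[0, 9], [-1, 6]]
2 classes: {M1}, {M2, M3}

Characteristic polynomials: χ_{M1} = (x - 3)^2, χ_{M2} = (x - 3)^2, χ_{M3} = (x - 3)^2.

{M1}: invariant factors x - 3, x - 3.

{M2, M3}: invariant factors (x - 3)^2.

Matrices are similar if and only if their invariant-factor lists agree; the partition into similarity classes is {M1}, {M2, M3}.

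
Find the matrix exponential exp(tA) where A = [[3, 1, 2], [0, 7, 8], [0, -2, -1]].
e^{tA} = [[e^{3*t}, t*e^{3*t}, 2*t*e^{3*t}], [0, (4*t + 1)*e^{3*t}, 8*t*e^{3*t}], [0, -2*t*e^{3*t}, (1 - 4*t)*e^{3*t}]]

A has Jordan form J = [[3, 1, 0], [0, 3, 0], [0, 0, 3]] with A = PJP^{-1}, so e^{tA} = P e^{tJ} P^{-1}.

For a Jordan block J_k(λ), e^{tJ_k(λ)} = e^{λt} · (I + tN + t^2 N^2/2! + ... + t^{k-1} N^{k-1}/(k-1)!) where N is the nilpotent superdiagonal part.

Assembling the blocks and conjugating back gives the entries of e^{tA} as shown above.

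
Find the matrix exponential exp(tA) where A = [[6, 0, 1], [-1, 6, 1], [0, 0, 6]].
e^{tA} = [[e^{6*t}, 0, t*e^{6*t}], [-t*e^{6*t}, e^{6*t}, t*(2 - t)*e^{6*t}/2], [0, 0, e^{6*t}]]

A has Jordan form J = [[6, 1, 0], [0, 6, 1], [0, 0, 6]] with A = PJP^{-1}, so e^{tA} = P e^{tJ} P^{-1}.

For a Jordan block J_k(λ), e^{tJ_k(λ)} = e^{λt} · (I + tN + t^2 N^2/2! + ... + t^{k-1} N^{k-1}/(k-1)!) where N is the nilpotent superdiagonal part.

Assembling the blocks and conjugating back gives the entries of e^{tA} as shown above.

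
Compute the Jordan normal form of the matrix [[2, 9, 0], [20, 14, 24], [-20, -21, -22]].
J = [[-4, 1, 0], [0, -4, 0], [0, 0, 2]]

The characteristic polynomial is det(xI - A) = (x - 2)(x + 4)^2, so the eigenvalues are -4 (algebraic multiplicity 2), 2 (algebraic multiplicity 1).

For λ = -4: rank(A + 4I) = 2, rank((A + 4I)^2) = 1. The eigenspace has dimension 3 - 2 = 1, so there is 1 Jordan block; the rank sequence gives block sizes [2].

For λ = 2: algebraic multiplicity 1 gives one 1×1 block.

Assembling the blocks gives the Jordan form J above.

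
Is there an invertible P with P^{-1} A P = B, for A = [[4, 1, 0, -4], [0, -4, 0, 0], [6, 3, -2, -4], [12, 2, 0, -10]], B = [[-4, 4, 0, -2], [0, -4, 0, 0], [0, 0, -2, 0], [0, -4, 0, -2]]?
No.

Both have characteristic polynomial (x + 2)^2(x + 4)^2, but the minimal polynomial of A is (x + 2)(x + 4)^2 while the minimal polynomial of B is (x + 2)(x + 4). The minimal polynomial is a similarity invariant, so A and B are not similar.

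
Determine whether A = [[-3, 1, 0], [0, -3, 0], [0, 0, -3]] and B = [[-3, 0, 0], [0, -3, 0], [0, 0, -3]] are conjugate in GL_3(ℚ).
Both have characteristic polynomial (x + 3)^3, but the minimal polynomial of A is (x + 3)^2 while the minimal polynomial of B is x + 3. The minimal polynomial is a similarity invariant, so A and B are not similar.

No.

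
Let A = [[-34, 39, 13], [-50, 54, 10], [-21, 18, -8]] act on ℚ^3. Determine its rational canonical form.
R = [[0, 0, 60], [1, 0, -47], [0, 1, 12]]

The invariant factors of A (the non-unit diagonal entries of the Smith normal form of xI - A over ℚ[x]) are (x - 5)(x - 4)(x - 3), each dividing the next. The characteristic polynomial is their product, (x - 5)(x - 4)(x - 3).

The rational canonical form is the block-diagonal matrix of companion matrices C(f_i):
R = [[0, 0, 60], [1, 0, -47], [0, 1, 12]].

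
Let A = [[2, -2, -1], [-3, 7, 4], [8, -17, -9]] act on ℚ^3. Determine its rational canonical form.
The invariant factors of A (the non-unit diagonal entries of the Smith normal form of xI - A over ℚ[x]) are x^3 + 3x - 5, each dividing the next. The characteristic polynomial is their product, x^3 + 3x - 5.

The rational canonical form is the block-diagonal matrix of companion matrices C(f_i):
R = [[0, 0, 5], [1, 0, -3], [0, 1, 0]].

Note the characteristic polynomial does not split into linear factors over ℚ, so A has no Jordan form over ℚ; the rational canonical form exists over any field.

R = [[0, 0, 5], [1, 0, -3], [0, 1, 0]]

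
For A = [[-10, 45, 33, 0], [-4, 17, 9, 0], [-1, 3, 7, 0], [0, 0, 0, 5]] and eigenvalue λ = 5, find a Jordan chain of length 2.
v_1 = [[8, 2, 1, 0]]^T, v_2 = [[3, 1, 0, 0]]^T

We seek v_1 ∈ ker((A - 5I)^2) \ ker(A - 5I), then set v_{i+1} = (A - 5I) v_i.

One such chain is v_1 = [[8, 2, 1, 0]]^T, v_2 = [[3, 1, 0, 0]]^T. Check: (A - 5I) v_2 = [[0, 0, 0, 0]]^T = 0.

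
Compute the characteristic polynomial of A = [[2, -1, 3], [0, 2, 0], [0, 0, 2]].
χ_A(x) = (x - 2)^3

xI - A = [[x - 2, 1, -3], [0, x - 2, 0], [0, 0, x - 2]].

Expanding det(xI - A) along the first row:
det(xI - A) = + (x - 2)·det([[x - 2, 0], [0, x - 2]]) - (1)·det([[0, 0], [0, x - 2]]) + (-3)·det([[0, x - 2], [0, 0]]).

Evaluating gives χ_A(x) = x^3 - 6x^2 + 12x - 8 = (x - 2)^3.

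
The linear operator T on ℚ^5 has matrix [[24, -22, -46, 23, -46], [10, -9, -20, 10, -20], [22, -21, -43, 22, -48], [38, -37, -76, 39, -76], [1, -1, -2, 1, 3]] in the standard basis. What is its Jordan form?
J = [[1, 1, 0, 0, 0], [0, 1, 0, 0, 0], [0, 0, 1, 0, 0], [0, 0, 0, 5, 0], [0, 0, 0, 0, 6]]

The characteristic polynomial is det(xI - A) = (x - 6)(x - 5)(x - 1)^3, so the eigenvalues are 1 (algebraic multiplicity 3), 5 (algebraic multiplicity 1), 6 (algebraic multiplicity 1).

For λ = 1: rank(A - I) = 3, rank((A - I)^2) = 2. The eigenspace has dimension 5 - 3 = 2, so there are 2 Jordan blocks; the rank sequence gives block sizes [2, 1].

For λ = 5: algebraic multiplicity 1 gives one 1×1 block.

For λ = 6: algebraic multiplicity 1 gives one 1×1 block.

Assembling the blocks gives the Jordan form J above.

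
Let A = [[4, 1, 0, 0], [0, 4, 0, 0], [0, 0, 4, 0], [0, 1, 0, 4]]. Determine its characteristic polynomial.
χ_A(x) = (x - 4)^4

xI - A = [[x - 4, -1, 0, 0], [0, x - 4, 0, 0], [0, 0, x - 4, 0], [0, -1, 0, x - 4]].

Expanding det(xI - A) along the first row:
det(xI - A) = + (x - 4)·det([[x - 4, 0, 0], [0, x - 4, 0], [-1, 0, x - 4]]) - (-1)·det([[0, 0, 0], [0, x - 4, 0], [0, 0, x - 4]]) + (0)·det([[0, x - 4, 0], [0, 0, 0], [0, -1, x - 4]]) - (0)·det([[0, x - 4, 0], [0, 0, x - 4], [0, -1, 0]]).

Evaluating gives χ_A(x) = x^4 - 16x^3 + 96x^2 - 256x + 256 = (x - 4)^4.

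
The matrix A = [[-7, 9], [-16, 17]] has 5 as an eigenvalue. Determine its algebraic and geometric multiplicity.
The characteristic polynomial is (x - 5)^2, so the factor x - 5 appears with exponent 2: the algebraic multiplicity is 2.

rank(A - 5I) = 1, so the eigenspace has dimension 2 - 1 = 1: the geometric multiplicity is 1.

Since 1 < 2, A is not diagonalizable.

algebraic multiplicity 2, geometric multiplicity 1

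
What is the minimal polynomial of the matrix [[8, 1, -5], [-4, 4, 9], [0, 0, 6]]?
The characteristic polynomial factors as (x - 6)^3. The minimal polynomial is ∏(x - λ)^{k_λ} where k_λ is the size of the largest Jordan block at λ.

For λ = 6: rank(A - 6I) = 2, and the largest Jordan block has size 3 (the smallest k with rank((A - 6I)^k) = rank((A - 6I)^(k+1))).

So m_A(x) = (x - 6)^3.

m_A(x) = (x - 6)^3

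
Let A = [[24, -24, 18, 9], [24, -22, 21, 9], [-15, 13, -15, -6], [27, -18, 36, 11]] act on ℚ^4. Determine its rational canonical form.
The invariant factors of A (the non-unit diagonal entries of the Smith normal form of xI - A over ℚ[x]) are x^2 + x + 3, x^2 + x + 3, each dividing the next. The characteristic polynomial is their product, (x^2 + x + 3)^2.

The rational canonical form is the block-diagonal matrix of companion matrices C(f_i):
R = [[0, -3, 0, 0], [1, -1, 0, 0], [0, 0, 0, -3], [0, 0, 1, -1]].

Note the characteristic polynomial does not split into linear factors over ℚ, so A has no Jordan form over ℚ; the rational canonical form exists over any field.

R = [[0, -3, 0, 0], [1, -1, 0, 0], [0, 0, 0, -3], [0, 0, 1, -1]]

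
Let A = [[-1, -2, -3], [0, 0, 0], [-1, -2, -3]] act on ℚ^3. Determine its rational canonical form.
The invariant factors of A (the non-unit diagonal entries of the Smith normal form of xI - A over ℚ[x]) are x, x(x + 4), each dividing the next. The characteristic polynomial is their product, x^2(x + 4).

The rational canonical form is the block-diagonal matrix of companion matrices C(f_i):
R = [[0, 0, 0], [0, 0, 0], [0, 1, -4]].

R = [[0, 0, 0], [0, 0, 0], [0, 1, -4]]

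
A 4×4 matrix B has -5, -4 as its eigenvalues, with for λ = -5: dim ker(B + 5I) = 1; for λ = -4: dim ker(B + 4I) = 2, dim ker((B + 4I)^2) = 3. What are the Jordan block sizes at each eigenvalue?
λ = -5: successive nullity increments [1] count blocks of size ≥ k; block sizes are [1].
λ = -4: successive nullity increments [2, 1] count blocks of size ≥ k; block sizes are [2, 1].

Jordan blocks: (-5, 1), (-4, 2), (-4, 1)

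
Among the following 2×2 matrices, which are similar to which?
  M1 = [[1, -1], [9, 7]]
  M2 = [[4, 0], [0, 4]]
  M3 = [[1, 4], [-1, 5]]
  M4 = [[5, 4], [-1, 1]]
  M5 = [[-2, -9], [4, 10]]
3 classes: {M1, M5}, {M2}, {M3, M4}

Characteristic polynomials: χ_{M1} = (x - 4)^2, χ_{M2} = (x - 4)^2, χ_{M3} = (x - 3)^2, χ_{M4} = (x - 3)^2, χ_{M5} = (x - 4)^2.

{M1, M5}: invariant factors (x - 4)^2.

{M2}: invariant factors x - 4, x - 4.

{M3, M4}: invariant factors (x - 3)^2.

Matrices are similar if and only if their invariant-factor lists agree; the partition into similarity classes is {M1, M5}, {M2}, {M3, M4}.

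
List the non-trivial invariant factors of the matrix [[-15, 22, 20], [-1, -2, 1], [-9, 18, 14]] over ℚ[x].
(x - 5)(x + 4)^2

The Jordan structure of A has elementary divisors (x + 4)^2, (x - 5). Arranging the block sizes at each eigenvalue in decreasing order and taking row products gives the invariant factors.

Invariant factors (smallest first, each dividing the next): (x - 5)(x + 4)^2.

Check: the last factor (x - 5)(x + 4)^2 is the minimal polynomial, and the product (x - 5)(x + 4)^2 is the characteristic polynomial.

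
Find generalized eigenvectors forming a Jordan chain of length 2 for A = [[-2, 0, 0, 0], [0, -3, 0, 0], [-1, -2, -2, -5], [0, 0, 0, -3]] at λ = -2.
v_1 = [[-1, 0, 0, 0]]^T, v_2 = [[0, 0, 1, 0]]^T

We seek v_1 ∈ ker((A + 2I)^2) \ ker(A + 2I), then set v_{i+1} = (A + 2I) v_i.

One such chain is v_1 = [[-1, 0, 0, 0]]^T, v_2 = [[0, 0, 1, 0]]^T. Check: (A + 2I) v_2 = [[0, 0, 0, 0]]^T = 0.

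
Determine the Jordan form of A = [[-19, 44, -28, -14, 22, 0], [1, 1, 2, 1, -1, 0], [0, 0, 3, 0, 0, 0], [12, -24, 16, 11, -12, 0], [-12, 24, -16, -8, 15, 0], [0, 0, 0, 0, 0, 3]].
The characteristic polynomial is det(xI - A) = (x - 3)^5(x + 1), so the eigenvalues are -1 (algebraic multiplicity 1), 3 (algebraic multiplicity 5).

For λ = -1: algebraic multiplicity 1 gives one 1×1 block.

For λ = 3: rank(A - 3I) = 2, rank((A - 3I)^2) = 1. The eigenspace has dimension 6 - 2 = 4, so there are 4 Jordan blocks; the rank sequence gives block sizes [2, 1, 1, 1].

Assembling the blocks gives the Jordan form J above.

J = [[-1, 0, 0, 0, 0, 0], [0, 3, 1, 0, 0, 0], [0, 0, 3, 0, 0, 0], [0, 0, 0, 3, 0, 0], [0, 0, 0, 0, 3, 0], [0, 0, 0, 0, 0, 3]]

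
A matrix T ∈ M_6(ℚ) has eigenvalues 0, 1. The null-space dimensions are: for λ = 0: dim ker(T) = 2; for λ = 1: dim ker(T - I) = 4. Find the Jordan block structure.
Jordan blocks: (0, 1), (0, 1), (1, 1), (1, 1), (1, 1), (1, 1)

λ = 0: successive nullity increments [2] count blocks of size ≥ k; block sizes are [1, 1].
λ = 1: successive nullity increments [4] count blocks of size ≥ k; block sizes are [1, 1, 1, 1].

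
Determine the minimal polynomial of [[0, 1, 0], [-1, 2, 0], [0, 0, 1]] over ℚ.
m_A(x) = (x - 1)^2

The characteristic polynomial factors as (x - 1)^3. The minimal polynomial is ∏(x - λ)^{k_λ} where k_λ is the size of the largest Jordan block at λ.

For λ = 1: rank(A - I) = 1, and the largest Jordan block has size 2 (the smallest k with rank((A - I)^k) = rank((A - I)^(k+1))).

So m_A(x) = (x - 1)^2.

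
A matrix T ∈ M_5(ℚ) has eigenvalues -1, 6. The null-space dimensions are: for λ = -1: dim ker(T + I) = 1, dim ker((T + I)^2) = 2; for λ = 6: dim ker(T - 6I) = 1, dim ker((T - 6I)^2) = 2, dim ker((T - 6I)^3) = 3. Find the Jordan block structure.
λ = -1: successive nullity increments [1, 1] count blocks of size ≥ k; block sizes are [2].
λ = 6: successive nullity increments [1, 1, 1] count blocks of size ≥ k; block sizes are [3].

Jordan blocks: (-1, 2), (6, 3)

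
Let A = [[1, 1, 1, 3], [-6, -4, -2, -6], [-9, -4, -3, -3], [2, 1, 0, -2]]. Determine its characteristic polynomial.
xI - A = [[x - 1, -1, -1, -3], [6, x + 4, 2, 6], [9, 4, x + 3, 3], [-2, -1, 0, x + 2]].

Expanding det(xI - A) along the first row:
det(xI - A) = + (x - 1)·det([[x + 4, 2, 6], [4, x + 3, 3], [-1, 0, x + 2]]) - (-1)·det([[6, 2, 6], [9, x + 3, 3], [-2, 0, x + 2]]) + (-1)·det([[6, x + 4, 6], [9, 4, 3], [-2, -1, x + 2]]) - (-3)·det([[6, x + 4, 2], [9, 4, x + 3], [-2, -1, 0]]).

Evaluating gives χ_A(x) = x^4 + 8x^3 + 24x^2 + 32x + 16 = (x + 2)^4.

χ_A(x) = (x + 2)^4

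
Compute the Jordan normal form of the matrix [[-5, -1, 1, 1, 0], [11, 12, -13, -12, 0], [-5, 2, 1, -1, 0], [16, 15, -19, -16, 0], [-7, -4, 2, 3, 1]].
J = [[-5, 1, 0, 0, 0], [0, -5, 0, 0, 0], [0, 0, 1, 1, 0], [0, 0, 0, 1, 0], [0, 0, 0, 0, 1]]

The characteristic polynomial is det(xI - A) = (x - 1)^3(x + 5)^2, so the eigenvalues are -5 (algebraic multiplicity 2), 1 (algebraic multiplicity 3).

For λ = -5: rank(A + 5I) = 4, rank((A + 5I)^2) = 3. The eigenspace has dimension 5 - 4 = 1, so there is 1 Jordan block; the rank sequence gives block sizes [2].

For λ = 1: rank(A - I) = 3, rank((A - I)^2) = 2. The eigenspace has dimension 5 - 3 = 2, so there are 2 Jordan blocks; the rank sequence gives block sizes [2, 1].

Assembling the blocks gives the Jordan form J above.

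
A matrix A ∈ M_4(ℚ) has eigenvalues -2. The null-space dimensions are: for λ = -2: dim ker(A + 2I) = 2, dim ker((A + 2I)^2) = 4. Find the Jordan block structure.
Jordan blocks: (-2, 2), (-2, 2)

λ = -2: successive nullity increments [2, 2] count blocks of size ≥ k; block sizes are [2, 2].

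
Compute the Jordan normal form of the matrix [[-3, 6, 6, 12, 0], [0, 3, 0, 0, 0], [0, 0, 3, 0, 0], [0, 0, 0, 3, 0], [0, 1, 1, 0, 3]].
The characteristic polynomial is det(xI - A) = (x - 3)^4(x + 3), so the eigenvalues are -3 (algebraic multiplicity 1), 3 (algebraic multiplicity 4).

For λ = -3: algebraic multiplicity 1 gives one 1×1 block.

For λ = 3: rank(A - 3I) = 2, rank((A - 3I)^2) = 1. The eigenspace has dimension 5 - 2 = 3, so there are 3 Jordan blocks; the rank sequence gives block sizes [2, 1, 1].

Assembling the blocks gives the Jordan form J above.

J = [[-3, 0, 0, 0, 0], [0, 3, 1, 0, 0], [0, 0, 3, 0, 0], [0, 0, 0, 3, 0], [0, 0, 0, 0, 3]]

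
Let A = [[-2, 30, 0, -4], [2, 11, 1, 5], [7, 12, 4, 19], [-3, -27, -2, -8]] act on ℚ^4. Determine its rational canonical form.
R = [[0, 0, 0, 20], [1, 0, 0, -9], [0, 1, 0, 1], [0, 0, 1, 5]]

The invariant factors of A (the non-unit diagonal entries of the Smith normal form of xI - A over ℚ[x]) are (x - 5)(x^3 - x + 4), each dividing the next. The characteristic polynomial is their product, (x - 5)(x^3 - x + 4).

The rational canonical form is the block-diagonal matrix of companion matrices C(f_i):
R = [[0, 0, 0, 20], [1, 0, 0, -9], [0, 1, 0, 1], [0, 0, 1, 5]].

Note the characteristic polynomial does not split into linear factors over ℚ, so A has no Jordan form over ℚ; the rational canonical form exists over any field.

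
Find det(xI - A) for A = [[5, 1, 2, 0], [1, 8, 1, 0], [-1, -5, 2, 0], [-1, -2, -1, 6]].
χ_A(x) = (x - 6)^3(x - 3)

xI - A = [[x - 5, -1, -2, 0], [-1, x - 8, -1, 0], [1, 5, x - 2, 0], [1, 2, 1, x - 6]].

Expanding det(xI - A) along the first row:
det(xI - A) = + (x - 5)·det([[x - 8, -1, 0], [5, x - 2, 0], [2, 1, x - 6]]) - (-1)·det([[-1, -1, 0], [1, x - 2, 0], [1, 1, x - 6]]) + (-2)·det([[-1, x - 8, 0], [1, 5, 0], [1, 2, x - 6]]) - (0)·det([[-1, x - 8, -1], [1, 5, x - 2], [1, 2, 1]]).

Evaluating gives χ_A(x) = x^4 - 21x^3 + 162x^2 - 540x + 648 = (x - 6)^3(x - 3).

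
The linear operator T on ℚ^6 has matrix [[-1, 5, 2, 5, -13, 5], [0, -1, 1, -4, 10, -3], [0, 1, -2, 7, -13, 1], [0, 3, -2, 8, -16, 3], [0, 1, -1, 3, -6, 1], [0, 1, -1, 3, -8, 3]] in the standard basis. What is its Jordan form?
J = [[-1, 1, 0, 0, 0, 0], [0, -1, 1, 0, 0, 0], [0, 0, -1, 0, 0, 0], [0, 0, 0, 1, 1, 0], [0, 0, 0, 0, 1, 0], [0, 0, 0, 0, 0, 2]]

The characteristic polynomial is det(xI - A) = (x - 2)(x - 1)^2(x + 1)^3, so the eigenvalues are -1 (algebraic multiplicity 3), 1 (algebraic multiplicity 2), 2 (algebraic multiplicity 1).

For λ = -1: rank(A + I) = 5, rank((A + I)^2) = 4, rank((A + I)^3) = 3. The eigenspace has dimension 6 - 5 = 1, so there is 1 Jordan block; the rank sequence gives block sizes [3].

For λ = 1: rank(A - I) = 5, rank((A - I)^2) = 4. The eigenspace has dimension 6 - 5 = 1, so there is 1 Jordan block; the rank sequence gives block sizes [2].

For λ = 2: algebraic multiplicity 1 gives one 1×1 block.

Assembling the blocks gives the Jordan form J above.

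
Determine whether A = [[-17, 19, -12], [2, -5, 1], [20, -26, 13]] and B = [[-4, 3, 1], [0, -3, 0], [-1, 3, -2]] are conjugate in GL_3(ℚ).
Both have characteristic polynomial (x + 3)^3, but the minimal polynomial of A is (x + 3)^3 while the minimal polynomial of B is (x + 3)^2. The minimal polynomial is a similarity invariant, so A and B are not similar.

No.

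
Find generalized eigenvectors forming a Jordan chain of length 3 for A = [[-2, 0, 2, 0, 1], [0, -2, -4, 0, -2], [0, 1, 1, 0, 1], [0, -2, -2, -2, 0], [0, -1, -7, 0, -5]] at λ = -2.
We seek v_1 ∈ ker((A + 2I)^3) \ ker((A + 2I)^2), then set v_{i+1} = (A + 2I) v_i.

One such chain is v_1 = [[-1, 2, -1, 2, 2]]^T, v_2 = [[0, 0, 1, -2, -1]]^T, v_3 = [[1, -2, 2, -2, -4]]^T. Check: (A + 2I) v_3 = [[0, 0, 0, 0, 0]]^T = 0.

v_1 = [[-1, 2, -1, 2, 2]]^T, v_2 = [[0, 0, 1, -2, -1]]^T, v_3 = [[1, -2, 2, -2, -4]]^T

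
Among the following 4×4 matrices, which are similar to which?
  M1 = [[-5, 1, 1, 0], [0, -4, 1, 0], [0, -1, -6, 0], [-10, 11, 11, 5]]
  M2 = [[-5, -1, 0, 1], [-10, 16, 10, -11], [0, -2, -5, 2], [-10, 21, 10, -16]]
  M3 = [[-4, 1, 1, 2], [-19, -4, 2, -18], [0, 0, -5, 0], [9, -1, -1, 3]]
2 classes: {M1, M2}, {M3}

Characteristic polynomials: χ_{M1} = (x - 5)(x + 5)^3, χ_{M2} = (x - 5)(x + 5)^3, χ_{M3} = (x - 5)(x + 5)^3.

{M1, M2}: invariant factors x + 5, (x - 5)(x + 5)^2.

{M3}: invariant factors (x - 5)(x + 5)^3.

Matrices are similar if and only if their invariant-factor lists agree; the partition into similarity classes is {M1, M2}, {M3}.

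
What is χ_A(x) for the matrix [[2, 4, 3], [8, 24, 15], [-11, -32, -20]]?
χ_A(x) = (x - 4)(x - 1)^2

xI - A = [[x - 2, -4, -3], [-8, x - 24, -15], [11, 32, x + 20]].

Expanding det(xI - A) along the first row:
det(xI - A) = + (x - 2)·det([[x - 24, -15], [32, x + 20]]) - (-4)·det([[-8, -15], [11, x + 20]]) + (-3)·det([[-8, x - 24], [11, 32]]).

Evaluating gives χ_A(x) = x^3 - 6x^2 + 9x - 4 = (x - 4)(x - 1)^2.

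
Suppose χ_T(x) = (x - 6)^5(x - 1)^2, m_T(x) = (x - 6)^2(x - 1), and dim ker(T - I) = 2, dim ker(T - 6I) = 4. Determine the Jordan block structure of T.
Jordan blocks: (1, 1), (1, 1), (6, 2), (6, 1), (6, 1), (6, 1)

λ = 1: algebraic multiplicity 2 (exponent in χ_T), largest block size 1 (exponent in m_T), 2 blocks (geometric multiplicity). These force block sizes [1, 1].
λ = 6: algebraic multiplicity 5 (exponent in χ_T), largest block size 2 (exponent in m_T), 4 blocks (geometric multiplicity). These force block sizes [2, 1, 1, 1].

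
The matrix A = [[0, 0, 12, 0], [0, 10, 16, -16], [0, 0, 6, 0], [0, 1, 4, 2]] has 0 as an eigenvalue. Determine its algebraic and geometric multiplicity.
algebraic multiplicity 1, geometric multiplicity 1

The characteristic polynomial is x(x - 6)^3, so the factor x appears with exponent 1: the algebraic multiplicity is 1.

rank(A) = 3, so the eigenspace has dimension 4 - 3 = 1: the geometric multiplicity is 1.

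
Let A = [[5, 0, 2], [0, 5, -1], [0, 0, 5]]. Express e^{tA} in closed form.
e^{tA} = [[e^{5*t}, 0, 2*t*e^{5*t}], [0, e^{5*t}, -t*e^{5*t}], [0, 0, e^{5*t}]]

A has Jordan form J = [[5, 1, 0], [0, 5, 0], [0, 0, 5]] with A = PJP^{-1}, so e^{tA} = P e^{tJ} P^{-1}.

For a Jordan block J_k(λ), e^{tJ_k(λ)} = e^{λt} · (I + tN + t^2 N^2/2! + ... + t^{k-1} N^{k-1}/(k-1)!) where N is the nilpotent superdiagonal part.

Assembling the blocks and conjugating back gives the entries of e^{tA} as shown above.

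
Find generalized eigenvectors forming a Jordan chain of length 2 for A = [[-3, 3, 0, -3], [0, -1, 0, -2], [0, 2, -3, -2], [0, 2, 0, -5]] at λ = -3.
We seek v_1 ∈ ker((A + 3I)^2) \ ker(A + 3I), then set v_{i+1} = (A + 3I) v_i.

One such chain is v_1 = [[-3, 2, 0, 1]]^T, v_2 = [[3, 2, 2, 2]]^T. Check: (A + 3I) v_2 = [[0, 0, 0, 0]]^T = 0.

v_1 = [[-3, 2, 0, 1]]^T, v_2 = [[3, 2, 2, 2]]^T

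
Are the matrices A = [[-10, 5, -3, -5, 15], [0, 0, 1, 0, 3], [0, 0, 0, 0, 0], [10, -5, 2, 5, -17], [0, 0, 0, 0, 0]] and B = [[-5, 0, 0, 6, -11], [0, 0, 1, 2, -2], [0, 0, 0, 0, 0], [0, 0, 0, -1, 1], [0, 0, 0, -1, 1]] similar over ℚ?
Yes.

Two matrices over a field are similar if and only if they have the same invariant factors.

Both A and B have characteristic polynomial x^4(x + 5) and minimal polynomial x^2(x + 5). Computing further, both have invariant factors x^2, x^2(x + 5). Hence A and B are similar.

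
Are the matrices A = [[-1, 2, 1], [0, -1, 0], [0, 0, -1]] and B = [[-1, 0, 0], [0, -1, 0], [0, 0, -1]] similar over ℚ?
No.

Both have characteristic polynomial (x + 1)^3, but the minimal polynomial of A is (x + 1)^2 while the minimal polynomial of B is x + 1. The minimal polynomial is a similarity invariant, so A and B are not similar.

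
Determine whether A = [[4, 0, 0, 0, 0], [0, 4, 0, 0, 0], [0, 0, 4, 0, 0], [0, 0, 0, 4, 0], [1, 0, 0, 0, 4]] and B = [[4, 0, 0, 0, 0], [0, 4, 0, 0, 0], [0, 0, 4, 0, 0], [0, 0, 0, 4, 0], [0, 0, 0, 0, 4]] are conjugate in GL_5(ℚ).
No.

Both have characteristic polynomial (x - 4)^5, but the minimal polynomial of A is (x - 4)^2 while the minimal polynomial of B is x - 4. The minimal polynomial is a similarity invariant, so A and B are not similar.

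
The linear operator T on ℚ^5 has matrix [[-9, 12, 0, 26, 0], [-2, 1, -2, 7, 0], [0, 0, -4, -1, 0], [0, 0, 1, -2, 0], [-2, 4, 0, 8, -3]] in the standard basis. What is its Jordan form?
The characteristic polynomial is det(xI - A) = (x + 3)^4(x + 5), so the eigenvalues are -5 (algebraic multiplicity 1), -3 (algebraic multiplicity 4).

For λ = -5: algebraic multiplicity 1 gives one 1×1 block.

For λ = -3: rank(A + 3I) = 3, rank((A + 3I)^2) = 2, rank((A + 3I)^3) = 1. The eigenspace has dimension 5 - 3 = 2, so there are 2 Jordan blocks; the rank sequence gives block sizes [3, 1].

Assembling the blocks gives the Jordan form J above.

J = [[-5, 0, 0, 0, 0], [0, -3, 1, 0, 0], [0, 0, -3, 1, 0], [0, 0, 0, -3, 0], [0, 0, 0, 0, -3]]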